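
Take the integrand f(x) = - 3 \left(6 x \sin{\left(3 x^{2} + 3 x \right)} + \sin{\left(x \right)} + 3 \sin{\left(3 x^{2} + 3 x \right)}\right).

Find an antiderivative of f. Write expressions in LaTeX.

Any candidate F(x) must reproduce f(x) exactly when differentiated.
Check: d/dx[3 \cos{\left(x \right)} + 3 \cos{\left(3 x^{2} + 3 x \right)}] = - 18 x \sin{\left(3 x^{2} + 3 x \right)} - 3 \sin{\left(x \right)} - 9 \sin{\left(3 x^{2} + 3 x \right)}, which equals f(x).

An antiderivative is F(x) = 3 \cos{\left(x \right)} + 3 \cos{\left(3 x^{2} + 3 x \right)}.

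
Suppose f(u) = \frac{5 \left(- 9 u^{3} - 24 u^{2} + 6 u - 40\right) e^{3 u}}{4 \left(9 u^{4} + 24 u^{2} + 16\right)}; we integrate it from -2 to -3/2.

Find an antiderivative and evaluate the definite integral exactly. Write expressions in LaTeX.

Antiderivative: F(u) = \frac{5 \left(- \frac{u}{4} - \frac{3}{4}\right) e^{3 u}}{2 \left(\frac{3 u^{2}}{2} + 2\right)}; value = - \frac{15}{86 e^{\frac{9}{2}}} + \frac{5}{64 e^{6}}

Differentiate the proposed F(u) back; it has to land on f(u) exactly.
F(u) = \frac{5 \left(- \frac{u}{4} - \frac{3}{4}\right) e^{3 u}}{2 \left(\frac{3 u^{2}}{2} + 2\right)} is an antiderivative of f.
Check: d/du[\frac{5 \left(- \frac{u}{4} - \frac{3}{4}\right) e^{3 u}}{2 \left(\frac{3 u^{2}}{2} + 2\right)}] = \frac{- 45 u^{3} e^{3 u} - 120 u^{2} e^{3 u} + 30 u e^{3 u} - 200 e^{3 u}}{36 u^{4} + 96 u^{2} + 64}, which equals f(u).
F(-3/2) = - \frac{15}{86 e^{\frac{9}{2}}}; F(-2) = - \frac{5}{64 e^{6}}.
Integral = F(-3/2) - F(-2) = - \frac{15}{86 e^{\frac{9}{2}}} + \frac{5}{64 e^{6}}.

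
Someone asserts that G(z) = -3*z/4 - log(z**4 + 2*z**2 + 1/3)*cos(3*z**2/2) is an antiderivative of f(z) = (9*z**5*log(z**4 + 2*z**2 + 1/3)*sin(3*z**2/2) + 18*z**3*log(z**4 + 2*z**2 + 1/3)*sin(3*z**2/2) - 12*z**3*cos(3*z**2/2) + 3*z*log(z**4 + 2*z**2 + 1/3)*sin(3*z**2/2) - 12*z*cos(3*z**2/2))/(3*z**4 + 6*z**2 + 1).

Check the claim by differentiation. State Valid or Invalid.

d/dz[G] = (36*z**5*log(z**4 + 2*z**2 + 1/3)*sin(3*z**2/2) - 9*z**4 + 72*z**3*log(z**4 + 2*z**2 + 1/3)*sin(3*z**2/2) - 48*z**3*cos(3*z**2/2) - 18*z**2 + 12*z*log(z**4 + 2*z**2 + 1/3)*sin(3*z**2/2) - 48*z*cos(3*z**2/2) - 3)/(12*z**4 + 24*z**2 + 4)
d/dz[G] - f(z) = -3/4 != 0.

Invalid: d/dz[G] - f = -3/4, which is not 0.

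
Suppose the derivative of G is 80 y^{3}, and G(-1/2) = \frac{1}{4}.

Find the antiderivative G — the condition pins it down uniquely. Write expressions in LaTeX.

A first test for any G(y): its y-derivative must equal the given G'(y).
A general antiderivative is 20 y^{4} + C.
The condition gives C = \frac{1}{4} - (\frac{5}{4}) = -1.
So G(y) = 20 y^{4} - 1.
Check: d/dy[20 y^{4} - 1] = 80 y^{3} = G'(y).

G(y) = 20 y^{4} - 1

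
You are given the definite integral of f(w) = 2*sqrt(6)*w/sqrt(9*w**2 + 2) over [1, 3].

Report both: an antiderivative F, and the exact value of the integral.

The substitution u = 3*w**2/2 + 1/3 works: f is exactly (dF/du)*(du/dw) for that inner function.
F(w) = 2*sqrt(6)*sqrt(9*w**2 + 2)/9 is an antiderivative of f.
Check: d/dw[2*sqrt(6)*sqrt(9*w**2 + 2)/9] = 2*sqrt(6)*w/sqrt(9*w**2 + 2) = f(w).
F(3) = 2*sqrt(498)/9; F(1) = 2*sqrt(66)/9.
Integral = F(3) - F(1) = -2*sqrt(66)/9 + 2*sqrt(498)/9.

Antiderivative: F(w) = 2*sqrt(6)*sqrt(9*w**2 + 2)/9; value = -2*sqrt(66)/9 + 2*sqrt(498)/9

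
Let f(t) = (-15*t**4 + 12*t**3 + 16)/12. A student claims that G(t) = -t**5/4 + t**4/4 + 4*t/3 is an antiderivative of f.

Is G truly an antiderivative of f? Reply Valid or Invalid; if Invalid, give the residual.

d/dt[G] = -5*t**4/4 + t**3 + 4/3
This equals f(t) exactly, so the claim holds.

Valid. The derivative of G reproduces f.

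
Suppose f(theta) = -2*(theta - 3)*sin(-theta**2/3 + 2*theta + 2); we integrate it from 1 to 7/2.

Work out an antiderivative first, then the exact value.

The substitution u = -theta**2/3 + 2*theta + 2 works: f is exactly (dF/du)*(du/dtheta) for that inner function.
F(theta) = -3*cos(-theta**2/3 + 2*theta + 2) is an antiderivative of f.
Check: d/dtheta[-3*cos(-theta**2/3 + 2*theta + 2)] = -2*theta*sin(-theta**2/3 + 2*theta + 2) + 6*sin(-theta**2/3 + 2*theta + 2), which equals f(theta).
F(7/2) = -3*cos(59/12); F(1) = -3*cos(11/3).
Integral = F(7/2) - F(1) = 3*cos(11/3) - 3*cos(59/12).

Antiderivative: F(theta) = -3*cos(-theta**2/3 + 2*theta + 2); value = 3*cos(11/3) - 3*cos(59/12)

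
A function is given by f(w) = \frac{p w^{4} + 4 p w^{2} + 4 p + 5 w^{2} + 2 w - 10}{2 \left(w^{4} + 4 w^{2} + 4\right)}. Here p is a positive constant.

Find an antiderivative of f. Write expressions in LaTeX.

A first test for any F(w): its w-derivative must equal f(w) identically.
Check: d/dw[\frac{p w^{3} + 2 p w - 5 w - 1}{2 w^{2} + 4}] = \frac{p w^{4} + 4 p w^{2} + 4 p + 5 w^{2} + 2 w - 10}{2 w^{4} + 8 w^{2} + 8}, which equals f(w).

An antiderivative is F(w) = \frac{p w^{3} + 2 p w - 5 w - 1}{2 w^{2} + 4}.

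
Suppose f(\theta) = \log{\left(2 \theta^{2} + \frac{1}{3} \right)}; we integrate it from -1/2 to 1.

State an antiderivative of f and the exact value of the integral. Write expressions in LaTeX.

Antiderivative: F(\theta) = \theta \log{\left(2 \theta^{2} + \frac{1}{3} \right)} - 2 \theta + \frac{\sqrt{6} \operatorname{atan}{\left(\sqrt{6} \theta \right)}}{3}; value = -3 + \frac{\log{\left(\frac{5}{6} \right)}}{2} + \frac{\sqrt{6} \operatorname{atan}{\left(\frac{\sqrt{6}}{2} \right)}}{3} + \log{\left(\frac{7}{3} \right)} + \frac{\sqrt{6} \operatorname{atan}{\left(\sqrt{6} \right)}}{3}

Differentiate the proposed F(\theta) back; it has to land on f(\theta) exactly.
F(\theta) = \theta \log{\left(2 \theta^{2} + \frac{1}{3} \right)} - 2 \theta + \frac{\sqrt{6} \operatorname{atan}{\left(\sqrt{6} \theta \right)}}{3} is an antiderivative of f.
Check: d/d\theta[\theta \log{\left(2 \theta^{2} + \frac{1}{3} \right)} - 2 \theta + \frac{\sqrt{6} \operatorname{atan}{\left(\sqrt{6} \theta \right)}}{3}] = \log{\left(2 \theta^{2} + \frac{1}{3} \right)} = f(\theta).
F(1) = -2 + \log{\left(\frac{7}{3} \right)} + \frac{\sqrt{6} \operatorname{atan}{\left(\sqrt{6} \right)}}{3}; F(-1/2) = - \frac{\sqrt{6} \operatorname{atan}{\left(\frac{\sqrt{6}}{2} \right)}}{3} - \frac{\log{\left(\frac{5}{6} \right)}}{2} + 1.
Integral = F(1) - F(-1/2) = -3 + \frac{\log{\left(\frac{5}{6} \right)}}{2} + \frac{\sqrt{6} \operatorname{atan}{\left(\frac{\sqrt{6}}{2} \right)}}{3} + \log{\left(\frac{7}{3} \right)} + \frac{\sqrt{6} \operatorname{atan}{\left(\sqrt{6} \right)}}{3}.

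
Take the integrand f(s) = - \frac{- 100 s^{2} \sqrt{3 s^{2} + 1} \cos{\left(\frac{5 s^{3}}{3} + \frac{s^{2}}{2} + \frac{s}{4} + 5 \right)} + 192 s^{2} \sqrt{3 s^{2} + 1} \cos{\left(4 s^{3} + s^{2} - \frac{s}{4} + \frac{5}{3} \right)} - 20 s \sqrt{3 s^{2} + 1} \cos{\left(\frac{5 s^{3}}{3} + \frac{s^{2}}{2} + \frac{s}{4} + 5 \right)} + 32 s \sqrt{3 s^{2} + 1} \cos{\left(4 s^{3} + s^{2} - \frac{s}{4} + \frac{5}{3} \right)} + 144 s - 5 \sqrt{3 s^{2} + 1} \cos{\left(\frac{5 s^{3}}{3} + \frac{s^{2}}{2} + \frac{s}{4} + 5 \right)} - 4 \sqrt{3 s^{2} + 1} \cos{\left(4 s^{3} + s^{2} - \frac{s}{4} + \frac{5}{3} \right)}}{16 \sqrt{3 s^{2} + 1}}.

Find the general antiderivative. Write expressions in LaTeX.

A candidate is checked by its d/ds: the result must match f(s).
Check: d/ds[\frac{- 12 \sqrt{3 s^{2} + 1} + 5 \sin{\left(\frac{5 s^{3}}{3} + \frac{s^{2}}{2} + \frac{s}{4} + 5 \right)} - 4 \sin{\left(4 s^{3} + s^{2} - \frac{s}{4} + \frac{5}{3} \right)}}{4}] = \frac{100 s^{2} \sqrt{3 s^{2} + 1} \cos{\left(\frac{5 s^{3}}{3} + \frac{s^{2}}{2} + \frac{s}{4} + 5 \right)} - 192 s^{2} \sqrt{3 s^{2} + 1} \cos{\left(4 s^{3} + s^{2} - \frac{s}{4} + \frac{5}{3} \right)} + 20 s \sqrt{3 s^{2} + 1} \cos{\left(\frac{5 s^{3}}{3} + \frac{s^{2}}{2} + \frac{s}{4} + 5 \right)} - 32 s \sqrt{3 s^{2} + 1} \cos{\left(4 s^{3} + s^{2} - \frac{s}{4} + \frac{5}{3} \right)} - 144 s + 5 \sqrt{3 s^{2} + 1} \cos{\left(\frac{5 s^{3}}{3} + \frac{s^{2}}{2} + \frac{s}{4} + 5 \right)} + 4 \sqrt{3 s^{2} + 1} \cos{\left(4 s^{3} + s^{2} - \frac{s}{4} + \frac{5}{3} \right)}}{16 \sqrt{3 s^{2} + 1}}, which equals f(s).

F(s) = \frac{- 12 \sqrt{3 s^{2} + 1} + 5 \sin{\left(\frac{5 s^{3}}{3} + \frac{s^{2}}{2} + \frac{s}{4} + 5 \right)} - 4 \sin{\left(4 s^{3} + s^{2} - \frac{s}{4} + \frac{5}{3} \right)}}{4} + C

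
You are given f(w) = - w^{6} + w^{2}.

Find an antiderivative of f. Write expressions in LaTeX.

Integrate term by term and add the pieces.
Check: d/dw[- \frac{w^{7}}{7} + \frac{w^{3}}{3}] = - w^{6} + w^{2} = f(w).

An antiderivative is F(w) = - \frac{w^{7}}{7} + \frac{w^{3}}{3}.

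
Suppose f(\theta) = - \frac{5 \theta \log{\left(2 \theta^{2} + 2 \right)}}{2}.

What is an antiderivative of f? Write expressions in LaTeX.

An antiderivative is F(\theta) = - \frac{5 \theta^{2} \log{\left(\theta^{2} + 1 \right)}}{4} - \frac{5 \theta^{2} \log{\left(2 \right)}}{4} + \frac{5 \theta^{2}}{4} - \frac{5 \log{\left(\theta^{2} + 1 \right)}}{4}.

Any candidate F(\theta) must reproduce f(\theta) exactly when differentiated.
Check: d/d\theta[- \frac{5 \theta^{2} \log{\left(\theta^{2} + 1 \right)}}{4} - \frac{5 \theta^{2} \log{\left(2 \right)}}{4} + \frac{5 \theta^{2}}{4} - \frac{5 \log{\left(\theta^{2} + 1 \right)}}{4}] = - \frac{5 \theta \log{\left(\theta^{2} + 1 \right)}}{2} - \frac{5 \theta \log{\left(2 \right)}}{2}, which equals f(\theta).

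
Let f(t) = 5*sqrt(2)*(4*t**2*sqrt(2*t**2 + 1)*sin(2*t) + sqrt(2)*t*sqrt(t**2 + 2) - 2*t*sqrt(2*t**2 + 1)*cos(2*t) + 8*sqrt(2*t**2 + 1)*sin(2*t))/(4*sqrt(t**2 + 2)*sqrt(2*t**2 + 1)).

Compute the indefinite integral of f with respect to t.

Recover f(t) by differentiating a candidate F(t); any mismatch rules it out.
Check: d/dt[5*(-2*sqrt(2)*sqrt(t**2 + 2)*cos(2*t) + sqrt(2*t**2 + 1))/4] = (10*sqrt(2)*t**2*sqrt(2*t**2 + 1)*sin(2*t) + 5*t*sqrt(t**2 + 2) - 5*sqrt(2)*t*sqrt(2*t**2 + 1)*cos(2*t) + 20*sqrt(2)*sqrt(2*t**2 + 1)*sin(2*t))/(2*sqrt(t**2 + 2)*sqrt(2*t**2 + 1)), which equals f(t).

F(t) = 5*(-2*sqrt(2)*sqrt(t**2 + 2)*cos(2*t) + sqrt(2*t**2 + 1))/4 + C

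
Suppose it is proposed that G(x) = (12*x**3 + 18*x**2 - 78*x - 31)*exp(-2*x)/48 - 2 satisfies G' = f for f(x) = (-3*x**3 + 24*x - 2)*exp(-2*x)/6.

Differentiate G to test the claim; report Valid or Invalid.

d/dx[G] = (-3*x**3 + 24*x - 2)*exp(-2*x)/6
This equals f(x) exactly, so the claim holds.

Valid. The derivative of G reproduces f.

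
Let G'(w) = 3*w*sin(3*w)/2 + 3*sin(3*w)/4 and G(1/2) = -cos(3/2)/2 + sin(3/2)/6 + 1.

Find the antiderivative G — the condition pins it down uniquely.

The integrand splits into summands that can be handled one at a time.
A general antiderivative is -w*cos(3*w)/2 + sin(3*w)/6 - cos(3*w)/4 + C.
The condition gives C = -cos(3/2)/2 + sin(3/2)/6 + 1 - (-cos(3/2)/2 + sin(3/2)/6) = 1.
So G(w) = (-6*w*cos(3*w) + 2*sin(3*w) - 3*cos(3*w) + 12)/12.
Check: d/dw[(-6*w*cos(3*w) + 2*sin(3*w) - 3*cos(3*w) + 12)/12] = 3*w*sin(3*w)/2 + 3*sin(3*w)/4 = G'(w).

G(w) = (-6*w*cos(3*w) + 2*sin(3*w) - 3*cos(3*w) + 12)/12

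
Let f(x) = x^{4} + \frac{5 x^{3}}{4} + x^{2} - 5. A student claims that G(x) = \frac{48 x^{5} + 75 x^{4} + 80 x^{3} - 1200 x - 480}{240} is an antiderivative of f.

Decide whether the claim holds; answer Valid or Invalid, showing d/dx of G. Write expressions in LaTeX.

d/dx[G] = x^{4} + \frac{5 x^{3}}{4} + x^{2} - 5
This equals f(x) exactly, so the claim holds.

Valid. The derivative of G reproduces f.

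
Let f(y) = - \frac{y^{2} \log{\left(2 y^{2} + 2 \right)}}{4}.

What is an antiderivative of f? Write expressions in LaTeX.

A first test for any F(y): its y-derivative must equal f(y) identically.
Check: d/dy[- \frac{y^{3} \log{\left(2 y^{2} + 2 \right)}}{12} + \frac{y^{3}}{18} - \frac{y}{6} + \frac{\operatorname{atan}{\left(y \right)}}{6}] = - \frac{y^{2} \log{\left(y^{2} + 1 \right)}}{4} - \frac{y^{2} \log{\left(2 \right)}}{4}, which equals f(y).

An antiderivative is F(y) = - \frac{y^{3} \log{\left(2 y^{2} + 2 \right)}}{12} + \frac{y^{3}}{18} - \frac{y}{6} + \frac{\operatorname{atan}{\left(y \right)}}{6}.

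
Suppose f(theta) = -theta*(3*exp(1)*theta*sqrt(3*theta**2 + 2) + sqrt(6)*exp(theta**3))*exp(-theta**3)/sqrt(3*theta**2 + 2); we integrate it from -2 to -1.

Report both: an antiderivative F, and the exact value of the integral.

Antiderivative: F(theta) = -sqrt(2*theta**2 + 4/3) + exp(1)*exp(-theta**3); value = -exp(9) - sqrt(30)/3 + 2*sqrt(21)/3 + exp(2)

A first test for any F(theta): its theta-derivative must equal f(theta) identically.
F(theta) = -sqrt(2*theta**2 + 4/3) + exp(1)*exp(-theta**3) is an antiderivative of f.
Check: d/dtheta[-sqrt(2*theta**2 + 4/3) + exp(1)*exp(-theta**3)] = (-3*exp(1)*theta**2*sqrt(3*theta**2 + 2) - sqrt(6)*theta*exp(theta**3))*exp(-theta**3)/sqrt(3*theta**2 + 2), which equals f(theta).
F(-1) = -sqrt(30)/3 + exp(2); F(-2) = -2*sqrt(21)/3 + exp(9).
Integral = F(-1) - F(-2) = -exp(9) - sqrt(30)/3 + 2*sqrt(21)/3 + exp(2).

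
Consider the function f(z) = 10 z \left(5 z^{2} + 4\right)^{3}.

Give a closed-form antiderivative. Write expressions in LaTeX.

An antiderivative is F(z) = \frac{\left(- 5 z^{2} - 4\right)^{4}}{4}.

The substitution u = - 5 z^{2} - 4 works: f is exactly (dF/du)*(du/dz) for that inner function.
Check: d/dz[\frac{\left(- 5 z^{2} - 4\right)^{4}}{4}] = 1250 z^{7} + 3000 z^{5} + 2400 z^{3} + 640 z, which equals f(z).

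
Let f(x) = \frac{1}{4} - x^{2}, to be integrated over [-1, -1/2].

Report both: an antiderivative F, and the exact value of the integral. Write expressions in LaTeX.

A first test for any F(x): its x-derivative must equal f(x) identically.
F(x) = - \frac{x^{3}}{3} + \frac{x}{4} is an antiderivative of f.
Check: d/dx[- \frac{x^{3}}{3} + \frac{x}{4}] = \frac{1}{4} - x^{2} = f(x).
F(-1/2) = - \frac{1}{12}; F(-1) = \frac{1}{12}.
Integral = F(-1/2) - F(-1) = - \frac{1}{6}.

Antiderivative: F(x) = - \frac{x^{3}}{3} + \frac{x}{4}; value = - \frac{1}{6}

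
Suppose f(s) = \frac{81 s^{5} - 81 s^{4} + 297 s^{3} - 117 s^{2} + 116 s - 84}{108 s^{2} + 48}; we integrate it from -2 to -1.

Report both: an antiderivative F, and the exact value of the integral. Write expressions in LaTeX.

Antiderivative: F(s) = \frac{\left(- 3 s^{2} + 2 s - 9\right)^{2} - 32 \operatorname{atan}{\left(\frac{3 s}{2} \right)}}{48}; value = - \frac{143}{16} - \frac{2 \operatorname{atan}{\left(3 \right)}}{3} + \frac{2 \operatorname{atan}{\left(\frac{3}{2} \right)}}{3}

Check any antiderivative F(s) by computing F'(s) and comparing it with f(s).
F(s) = \frac{\left(- 3 s^{2} + 2 s - 9\right)^{2} - 32 \operatorname{atan}{\left(\frac{3 s}{2} \right)}}{48} is an antiderivative of f.
Check: d/ds[\frac{\left(- 3 s^{2} + 2 s - 9\right)^{2} - 32 \operatorname{atan}{\left(\frac{3 s}{2} \right)}}{48}] = \frac{81 s^{5} - 81 s^{4} + 297 s^{3} - 117 s^{2} + 116 s - 84}{108 s^{2} + 48} = f(s).
F(-1) = \frac{2 \operatorname{atan}{\left(\frac{3}{2} \right)}}{3} + \frac{49}{12}; F(-2) = \frac{2 \operatorname{atan}{\left(3 \right)}}{3} + \frac{625}{48}.
Integral = F(-1) - F(-2) = - \frac{143}{16} - \frac{2 \operatorname{atan}{\left(3 \right)}}{3} + \frac{2 \operatorname{atan}{\left(\frac{3}{2} \right)}}{3}.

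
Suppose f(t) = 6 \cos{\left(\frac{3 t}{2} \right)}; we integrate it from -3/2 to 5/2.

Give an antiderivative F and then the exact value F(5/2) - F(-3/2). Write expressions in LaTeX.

Antiderivative: F(t) = 4 \sin{\left(\frac{3 t}{2} \right)}; value = 4 \sin{\left(\frac{15}{4} \right)} + 4 \sin{\left(\frac{9}{4} \right)}

Whatever form F(t) takes, F'(t) = f(t) is non-negotiable.
F(t) = 4 \sin{\left(\frac{3 t}{2} \right)} is an antiderivative of f.
Check: d/dt[4 \sin{\left(\frac{3 t}{2} \right)}] = 6 \cos{\left(\frac{3 t}{2} \right)} = f(t).
F(5/2) = 4 \sin{\left(\frac{15}{4} \right)}; F(-3/2) = - 4 \sin{\left(\frac{9}{4} \right)}.
Integral = F(5/2) - F(-3/2) = 4 \sin{\left(\frac{15}{4} \right)} + 4 \sin{\left(\frac{9}{4} \right)}.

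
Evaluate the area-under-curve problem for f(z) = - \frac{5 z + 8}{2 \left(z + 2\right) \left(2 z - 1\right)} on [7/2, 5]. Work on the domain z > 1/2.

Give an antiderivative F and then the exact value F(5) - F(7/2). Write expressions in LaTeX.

Antiderivative: F(z) = - \frac{21 \log{\left(z - \frac{1}{2} \right)}}{20} - \frac{\log{\left(z + 2 \right)}}{5}; value = - \frac{21 \log{\left(\frac{9}{2} \right)}}{20} - \frac{\log{\left(7 \right)}}{5} + \frac{\log{\left(\frac{11}{2} \right)}}{5} + \frac{21 \log{\left(3 \right)}}{20}

Factor the denominator (2 \left(z + 2\right) \left(2 z - 1\right)) and decompose: f = - \frac{21}{10 \left(2 z - 1\right)} - \frac{1}{5 \left(z + 2\right)}; each piece integrates to a log, atan, or power term.
F(z) = - \frac{21 \log{\left(z - \frac{1}{2} \right)}}{20} - \frac{\log{\left(z + 2 \right)}}{5} is an antiderivative of f.
Check: d/dz[- \frac{21 \log{\left(z - \frac{1}{2} \right)}}{20} - \frac{\log{\left(z + 2 \right)}}{5}] = \frac{- 5 z - 8}{4 z^{2} + 6 z - 4}, which equals f(z).
F(5) = - \frac{21 \log{\left(\frac{9}{2} \right)}}{20} - \frac{\log{\left(7 \right)}}{5}; F(7/2) = - \frac{21 \log{\left(3 \right)}}{20} - \frac{\log{\left(\frac{11}{2} \right)}}{5}.
Integral = F(5) - F(7/2) = - \frac{21 \log{\left(\frac{9}{2} \right)}}{20} - \frac{\log{\left(7 \right)}}{5} + \frac{\log{\left(\frac{11}{2} \right)}}{5} + \frac{21 \log{\left(3 \right)}}{20}.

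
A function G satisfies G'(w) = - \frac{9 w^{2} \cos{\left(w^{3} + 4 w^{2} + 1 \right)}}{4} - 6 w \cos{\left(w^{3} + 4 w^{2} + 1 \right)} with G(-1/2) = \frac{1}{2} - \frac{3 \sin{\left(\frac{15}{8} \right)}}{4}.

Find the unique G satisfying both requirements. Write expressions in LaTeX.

G'(w) matches the chain-rule pattern g'(h)*h' with inner function h(w) = w^{3} + 4 w^{2} + 1; substituting u = h(w) collapses the integral.
A general antiderivative is - \frac{3 \sin{\left(w^{3} + 4 w^{2} + 1 \right)}}{4} + C.
The condition gives C = \frac{1}{2} - \frac{3 \sin{\left(\frac{15}{8} \right)}}{4} - (- \frac{3 \sin{\left(\frac{15}{8} \right)}}{4}) = \frac{1}{2}.
So G(w) = \frac{1}{2} - \frac{3 \sin{\left(w^{3} + 4 w^{2} + 1 \right)}}{4}.
Check: d/dw[\frac{1}{2} - \frac{3 \sin{\left(w^{3} + 4 w^{2} + 1 \right)}}{4}] = - \frac{9 w^{2} \cos{\left(w^{3} + 4 w^{2} + 1 \right)}}{4} - 6 w \cos{\left(w^{3} + 4 w^{2} + 1 \right)} = G'(w).

G(w) = \frac{1}{2} - \frac{3 \sin{\left(w^{3} + 4 w^{2} + 1 \right)}}{4}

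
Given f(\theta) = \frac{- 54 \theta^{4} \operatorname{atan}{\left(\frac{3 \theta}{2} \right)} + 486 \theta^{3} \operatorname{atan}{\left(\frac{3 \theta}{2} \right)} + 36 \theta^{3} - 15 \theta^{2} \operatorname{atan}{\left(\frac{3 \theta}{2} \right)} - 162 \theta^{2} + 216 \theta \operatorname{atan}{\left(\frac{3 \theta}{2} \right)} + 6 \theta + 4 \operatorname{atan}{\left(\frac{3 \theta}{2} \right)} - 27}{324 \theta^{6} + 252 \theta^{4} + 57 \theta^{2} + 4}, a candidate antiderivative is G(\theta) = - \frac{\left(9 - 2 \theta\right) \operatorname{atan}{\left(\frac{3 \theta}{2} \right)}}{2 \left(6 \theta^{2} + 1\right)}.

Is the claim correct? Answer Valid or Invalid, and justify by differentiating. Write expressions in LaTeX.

d/d\theta[G] = \frac{- 54 \theta^{4} \operatorname{atan}{\left(\frac{3 \theta}{2} \right)} + 486 \theta^{3} \operatorname{atan}{\left(\frac{3 \theta}{2} \right)} + 36 \theta^{3} - 15 \theta^{2} \operatorname{atan}{\left(\frac{3 \theta}{2} \right)} - 162 \theta^{2} + 216 \theta \operatorname{atan}{\left(\frac{3 \theta}{2} \right)} + 6 \theta + 4 \operatorname{atan}{\left(\frac{3 \theta}{2} \right)} - 27}{324 \theta^{6} + 252 \theta^{4} + 57 \theta^{2} + 4}
This equals f(\theta) exactly, so the claim holds.

Valid: G'(\theta) = f(\theta).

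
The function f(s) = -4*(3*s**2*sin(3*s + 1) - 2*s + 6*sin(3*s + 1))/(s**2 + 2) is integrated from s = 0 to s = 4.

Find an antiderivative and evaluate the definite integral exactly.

Antiderivative: F(s) = 4*(log(s**2 + 2) + cos(3*s + 1)); value = -4*log(2) - 4*cos(1) + 4*cos(13) + 4*log(18)

A first test for any F(s): its s-derivative must equal f(s) identically.
F(s) = 4*(log(s**2 + 2) + cos(3*s + 1)) is an antiderivative of f.
Check: d/ds[4*(log(s**2 + 2) + cos(3*s + 1))] = (-12*s**2*sin(3*s + 1) + 8*s - 24*sin(3*s + 1))/(s**2 + 2), which equals f(s).
F(4) = 4*cos(13) + 4*log(18); F(0) = 4*cos(1) + 4*log(2).
Integral = F(4) - F(0) = -4*log(2) - 4*cos(1) + 4*cos(13) + 4*log(18).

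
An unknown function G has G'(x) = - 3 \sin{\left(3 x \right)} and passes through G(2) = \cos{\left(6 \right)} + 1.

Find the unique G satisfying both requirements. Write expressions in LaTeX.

G(x) = \cos{\left(3 x \right)} + 1

Since d/dx undoes antidifferentiation here, G(x) must give back the stated G'(x).
A general antiderivative is \cos{\left(3 x \right)} + C.
The condition gives C = \cos{\left(6 \right)} + 1 - (\cos{\left(6 \right)}) = 1.
So G(x) = \cos{\left(3 x \right)} + 1.
Check: d/dx[\cos{\left(3 x \right)} + 1] = - 3 \sin{\left(3 x \right)} = G'(x).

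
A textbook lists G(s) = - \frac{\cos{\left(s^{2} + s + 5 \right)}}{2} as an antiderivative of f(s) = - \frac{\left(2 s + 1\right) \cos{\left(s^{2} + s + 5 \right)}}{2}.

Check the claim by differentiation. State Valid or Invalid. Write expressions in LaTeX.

d/ds[G] = s \sin{\left(s^{2} + s + 5 \right)} + \frac{\sin{\left(s^{2} + s + 5 \right)}}{2}
d/ds[G] - f(s) = s \sin{\left(s^{2} + s + 5 \right)} + s \cos{\left(s^{2} + s + 5 \right)} + \frac{\sin{\left(s^{2} + s + 5 \right)}}{2} + \frac{\cos{\left(s^{2} + s + 5 \right)}}{2} != 0.

Invalid: d/ds[G] - f = s \sin{\left(s^{2} + s + 5 \right)} + s \cos{\left(s^{2} + s + 5 \right)} + \frac{\sin{\left(s^{2} + s + 5 \right)}}{2} + \frac{\cos{\left(s^{2} + s + 5 \right)}}{2}, which is not 0.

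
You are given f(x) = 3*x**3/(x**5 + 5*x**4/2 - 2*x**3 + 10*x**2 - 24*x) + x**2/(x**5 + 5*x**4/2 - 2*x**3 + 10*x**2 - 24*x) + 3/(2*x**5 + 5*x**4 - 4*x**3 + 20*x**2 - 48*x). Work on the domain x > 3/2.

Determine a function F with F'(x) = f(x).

An antiderivative is F(x) = (-275*log(x) + 1184*log(x - 3/2) - 1745*log(x + 4) + 418*log(x**2 + 4) + 2222*atan(x/2))/4400.

Factor the denominator (x*(x + 4)*(2*x - 3)*(x**2 + 4)) and decompose: f = (19*x + 101)/(100*(x**2 + 4)) + 148/(275*(2*x - 3)) - 349/(880*(x + 4)) - 1/(16*x); each piece integrates to a log, atan, or power term.
Check: d/dx[(-275*log(x) + 1184*log(x - 3/2) - 1745*log(x + 4) + 418*log(x**2 + 4) + 2222*atan(x/2))/4400] = (6*x**3 + 2*x**2 + 3)/(2*x**5 + 5*x**4 - 4*x**3 + 20*x**2 - 48*x), which equals f(x).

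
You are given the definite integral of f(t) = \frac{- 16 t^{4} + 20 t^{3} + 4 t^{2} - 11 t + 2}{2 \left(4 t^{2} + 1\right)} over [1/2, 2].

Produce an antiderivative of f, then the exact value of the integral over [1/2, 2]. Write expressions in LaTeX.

Antiderivative: F(t) = - \frac{2 t^{3}}{3} + \frac{5 t^{2}}{4} + t - \log{\left(4 t^{2} + 1 \right)}; value = - \log{\left(17 \right)} + \log{\left(2 \right)} + \frac{15}{16}

Check any antiderivative F(t) by computing F'(t) and comparing it with f(t).
F(t) = - \frac{2 t^{3}}{3} + \frac{5 t^{2}}{4} + t - \log{\left(4 t^{2} + 1 \right)} is an antiderivative of f.
Check: d/dt[- \frac{2 t^{3}}{3} + \frac{5 t^{2}}{4} + t - \log{\left(4 t^{2} + 1 \right)}] = \frac{- 16 t^{4} + 20 t^{3} + 4 t^{2} - 11 t + 2}{8 t^{2} + 2}, which equals f(t).
F(2) = \frac{5}{3} - \log{\left(17 \right)}; F(1/2) = \frac{35}{48} - \log{\left(2 \right)}.
Integral = F(2) - F(1/2) = - \log{\left(17 \right)} + \log{\left(2 \right)} + \frac{15}{16}.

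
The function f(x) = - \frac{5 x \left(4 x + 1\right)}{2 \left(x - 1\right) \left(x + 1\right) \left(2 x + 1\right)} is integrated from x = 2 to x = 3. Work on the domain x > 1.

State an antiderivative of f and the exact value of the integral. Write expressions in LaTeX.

Factor the denominator (2 \left(x - 1\right) \left(x + 1\right) \left(2 x + 1\right)) and decompose: f = \frac{5}{3 \left(2 x + 1\right)} - \frac{15}{4 \left(x + 1\right)} - \frac{25}{12 \left(x - 1\right)}; each piece integrates to a log, atan, or power term.
F(x) = - \frac{25 \log{\left(x - 1 \right)}}{12} + \frac{5 \log{\left(x + \frac{1}{2} \right)}}{6} - \frac{15 \log{\left(x + 1 \right)}}{4} is an antiderivative of f.
Check: d/dx[- \frac{25 \log{\left(x - 1 \right)}}{12} + \frac{5 \log{\left(x + \frac{1}{2} \right)}}{6} - \frac{15 \log{\left(x + 1 \right)}}{4}] = \frac{- 20 x^{2} - 5 x}{4 x^{3} + 2 x^{2} - 4 x - 2}, which equals f(x).
F(3) = - \frac{15 \log{\left(4 \right)}}{4} - \frac{25 \log{\left(2 \right)}}{12} + \frac{5 \log{\left(\frac{7}{2} \right)}}{6}; F(2) = - \frac{15 \log{\left(3 \right)}}{4} + \frac{5 \log{\left(\frac{5}{2} \right)}}{6}.
Integral = F(3) - F(2) = - \frac{15 \log{\left(4 \right)}}{4} - \frac{25 \log{\left(2 \right)}}{12} - \frac{5 \log{\left(\frac{5}{2} \right)}}{6} + \frac{5 \log{\left(\frac{7}{2} \right)}}{6} + \frac{15 \log{\left(3 \right)}}{4}.

Antiderivative: F(x) = - \frac{25 \log{\left(x - 1 \right)}}{12} + \frac{5 \log{\left(x + \frac{1}{2} \right)}}{6} - \frac{15 \log{\left(x + 1 \right)}}{4}; value = - \frac{15 \log{\left(4 \right)}}{4} - \frac{25 \log{\left(2 \right)}}{12} - \frac{5 \log{\left(\frac{5}{2} \right)}}{6} + \frac{5 \log{\left(\frac{7}{2} \right)}}{6} + \frac{15 \log{\left(3 \right)}}{4}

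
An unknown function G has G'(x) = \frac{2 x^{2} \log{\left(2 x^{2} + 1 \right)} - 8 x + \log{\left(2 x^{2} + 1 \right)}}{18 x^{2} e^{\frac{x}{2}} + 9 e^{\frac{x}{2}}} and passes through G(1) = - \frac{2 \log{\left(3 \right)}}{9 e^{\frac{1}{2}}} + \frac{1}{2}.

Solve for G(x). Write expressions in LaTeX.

G(x) = \frac{\left(9 e^{\frac{x}{2}} - 4 \log{\left(2 x^{2} + 1 \right)}\right) e^{- \frac{x}{2}}}{18}

G'(x) has the shape u'v + uv' for u = - \frac{2 e^{- \frac{x}{2}}}{9} and v = \log{\left(2 x^{2} + 1 \right)} — it is the derivative of the product u*v.
A general antiderivative is - \frac{2 e^{- \frac{x}{2}} \log{\left(2 x^{2} + 1 \right)}}{9} + C.
The condition gives C = - \frac{2 \log{\left(3 \right)}}{9 e^{\frac{1}{2}}} + \frac{1}{2} - (- \frac{2 \log{\left(3 \right)}}{9 e^{\frac{1}{2}}}) = \frac{1}{2}.
So G(x) = \frac{\left(9 e^{\frac{x}{2}} - 4 \log{\left(2 x^{2} + 1 \right)}\right) e^{- \frac{x}{2}}}{18}.
Check: d/dx[\frac{\left(9 e^{\frac{x}{2}} - 4 \log{\left(2 x^{2} + 1 \right)}\right) e^{- \frac{x}{2}}}{18}] = \frac{2 x^{2} \log{\left(2 x^{2} + 1 \right)} - 8 x + \log{\left(2 x^{2} + 1 \right)}}{18 x^{2} e^{\frac{x}{2}} + 9 e^{\frac{x}{2}}} = G'(x).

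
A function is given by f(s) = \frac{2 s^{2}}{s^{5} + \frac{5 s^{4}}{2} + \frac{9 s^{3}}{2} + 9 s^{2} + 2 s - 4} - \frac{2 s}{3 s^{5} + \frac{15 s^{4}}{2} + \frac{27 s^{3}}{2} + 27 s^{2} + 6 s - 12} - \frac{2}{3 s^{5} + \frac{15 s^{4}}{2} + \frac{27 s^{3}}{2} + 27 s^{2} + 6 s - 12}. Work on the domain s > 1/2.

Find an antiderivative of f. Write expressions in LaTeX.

Factor the denominator (3 \left(s + 1\right) \left(s + 2\right) \left(2 s - 1\right) \left(s^{2} + 4\right)) and decompose: f = - \frac{69 s - 314}{510 \left(s^{2} + 4\right)} - \frac{16}{255 \left(2 s - 1\right)} + \frac{13}{30 \left(s + 2\right)} - \frac{4}{15 \left(s + 1\right)}; each piece integrates to a log, atan, or power term.
Check: d/ds[- \frac{8 \log{\left(s - \frac{1}{2} \right)}}{255} - \frac{4 \log{\left(s + 1 \right)}}{15} + \frac{13 \log{\left(s + 2 \right)}}{30} - \frac{23 \log{\left(s^{2} + 4 \right)}}{340} + \frac{157 \operatorname{atan}{\left(\frac{s}{2} \right)}}{510}] = \frac{12 s^{2} - 4 s - 4}{6 s^{5} + 15 s^{4} + 27 s^{3} + 54 s^{2} + 12 s - 24}, which equals f(s).

An antiderivative is F(s) = - \frac{8 \log{\left(s - \frac{1}{2} \right)}}{255} - \frac{4 \log{\left(s + 1 \right)}}{15} + \frac{13 \log{\left(s + 2 \right)}}{30} - \frac{23 \log{\left(s^{2} + 4 \right)}}{340} + \frac{157 \operatorname{atan}{\left(\frac{s}{2} \right)}}{510}.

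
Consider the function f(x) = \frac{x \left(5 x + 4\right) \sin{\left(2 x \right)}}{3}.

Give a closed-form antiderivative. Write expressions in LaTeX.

An antiderivative is F(x) = - \frac{5 x^{2} \cos{\left(2 x \right)}}{6} + \frac{5 x \sin{\left(2 x \right)}}{6} - \frac{2 x \cos{\left(2 x \right)}}{3} + \frac{\sin{\left(2 x \right)}}{3} + \frac{5 \cos{\left(2 x \right)}}{12}.

Check any antiderivative F(x) by computing F'(x) and comparing it with f(x).
Check: d/dx[- \frac{5 x^{2} \cos{\left(2 x \right)}}{6} + \frac{5 x \sin{\left(2 x \right)}}{6} - \frac{2 x \cos{\left(2 x \right)}}{3} + \frac{\sin{\left(2 x \right)}}{3} + \frac{5 \cos{\left(2 x \right)}}{12}] = \frac{5 x^{2} \sin{\left(2 x \right)}}{3} + \frac{4 x \sin{\left(2 x \right)}}{3}, which equals f(x).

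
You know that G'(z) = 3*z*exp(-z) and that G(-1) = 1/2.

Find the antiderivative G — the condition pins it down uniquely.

G(z) = (-6*z + exp(z) - 6)*exp(-z)/2

Recognize the product-rule pattern: G'(z) = u'v + uv' with u = -3*z - 3, v = exp(-z), so integration by parts undoes it.
A general antiderivative is (-3*z - 3)*exp(-z) + C.
The condition gives C = 1/2 - (0) = 1/2.
So G(z) = (-6*z + exp(z) - 6)*exp(-z)/2.
Check: d/dz[(-6*z + exp(z) - 6)*exp(-z)/2] = 3*z*exp(-z) = G'(z).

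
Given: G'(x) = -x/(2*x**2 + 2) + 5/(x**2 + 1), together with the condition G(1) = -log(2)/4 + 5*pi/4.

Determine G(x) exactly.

Integrate term by term and add the pieces.
A general antiderivative is -log(x**2 + 1)/4 + 5*atan(x) + C.
The condition gives C = -log(2)/4 + 5*pi/4 - (-log(2)/4 + 5*pi/4) = 0.
So G(x) = (-log(x**2 + 1) + 20*atan(x))/4.
Check: d/dx[(-log(x**2 + 1) + 20*atan(x))/4] = (10 - x)/(2*x**2 + 2), which equals G'(x).

G(x) = (-log(x**2 + 1) + 20*atan(x))/4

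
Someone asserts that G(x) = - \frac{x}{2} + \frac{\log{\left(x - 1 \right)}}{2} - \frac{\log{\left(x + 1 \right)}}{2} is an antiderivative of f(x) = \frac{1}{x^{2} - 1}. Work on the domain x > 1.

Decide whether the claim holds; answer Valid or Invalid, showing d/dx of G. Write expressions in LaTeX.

Invalid: d/dx[G] - f = - \frac{1}{2}, which is not 0.

d/dx[G] = \frac{3 - x^{2}}{2 x^{2} - 2}
d/dx[G] - f(x) = - \frac{1}{2} != 0.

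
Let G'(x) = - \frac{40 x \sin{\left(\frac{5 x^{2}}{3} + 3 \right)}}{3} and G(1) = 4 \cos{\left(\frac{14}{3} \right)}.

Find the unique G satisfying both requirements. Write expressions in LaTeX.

G(x) = 4 \cos{\left(\frac{5 x^{2}}{3} + 3 \right)}

G'(x) matches the chain-rule pattern g'(h)*h' with inner function h(x) = \frac{5 x^{2}}{3} + 3; substituting u = h(x) collapses the integral.
A general antiderivative is 4 \cos{\left(\frac{5 x^{2}}{3} + 3 \right)} + C.
The condition gives C = 4 \cos{\left(\frac{14}{3} \right)} - (4 \cos{\left(\frac{14}{3} \right)}) = 0.
So G(x) = 4 \cos{\left(\frac{5 x^{2}}{3} + 3 \right)}.
Check: d/dx[4 \cos{\left(\frac{5 x^{2}}{3} + 3 \right)}] = - \frac{40 x \sin{\left(\frac{5 x^{2}}{3} + 3 \right)}}{3} = G'(x).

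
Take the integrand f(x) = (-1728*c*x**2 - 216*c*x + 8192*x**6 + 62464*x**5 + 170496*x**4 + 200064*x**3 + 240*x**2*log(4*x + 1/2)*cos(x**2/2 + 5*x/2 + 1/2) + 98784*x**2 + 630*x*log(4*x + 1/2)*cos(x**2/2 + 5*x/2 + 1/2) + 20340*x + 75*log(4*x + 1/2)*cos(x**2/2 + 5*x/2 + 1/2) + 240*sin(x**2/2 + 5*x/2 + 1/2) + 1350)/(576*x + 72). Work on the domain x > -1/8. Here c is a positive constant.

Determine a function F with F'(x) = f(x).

An antiderivative is F(x) = (-2592*c*x**2 - (-16*x**2 - 48*x - 15)**3 + 720*log(4*x + 1/2)*sin(x**2/2 + 5*x/2 + 1/2))/1728.

Any candidate F(x) must reproduce f(x) exactly when differentiated.
Check: d/dx[(-2592*c*x**2 - (-16*x**2 - 48*x - 15)**3 + 720*log(4*x + 1/2)*sin(x**2/2 + 5*x/2 + 1/2))/1728] = (-1728*c*x**2 - 216*c*x + 8192*x**6 + 62464*x**5 + 170496*x**4 + 200064*x**3 + 240*x**2*log(4*x + 1/2)*cos(x**2/2 + 5*x/2 + 1/2) + 98784*x**2 + 630*x*log(4*x + 1/2)*cos(x**2/2 + 5*x/2 + 1/2) + 20340*x + 75*log(4*x + 1/2)*cos(x**2/2 + 5*x/2 + 1/2) + 240*sin(x**2/2 + 5*x/2 + 1/2) + 1350)/(576*x + 72) = f(x).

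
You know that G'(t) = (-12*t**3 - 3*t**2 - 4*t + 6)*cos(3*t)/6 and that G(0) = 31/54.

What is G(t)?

The proposed G(t) is checked by its d/dt: the result must match the given G'(t).
A general antiderivative is -2*t**3*sin(3*t)/3 - t**2*sin(3*t)/6 - 2*t**2*cos(3*t)/3 + 2*t*sin(3*t)/9 - t*cos(3*t)/9 + 10*sin(3*t)/27 + 2*cos(3*t)/27 + C.
The condition gives C = 31/54 - (2/27) = 1/2.
So G(t) = -2*t**3*sin(3*t)/3 - t**2*sin(3*t)/6 - 2*t**2*cos(3*t)/3 + 2*t*sin(3*t)/9 - t*cos(3*t)/9 + 10*sin(3*t)/27 + 2*cos(3*t)/27 + 1/2.
Check: d/dt[-2*t**3*sin(3*t)/3 - t**2*sin(3*t)/6 - 2*t**2*cos(3*t)/3 + 2*t*sin(3*t)/9 - t*cos(3*t)/9 + 10*sin(3*t)/27 + 2*cos(3*t)/27 + 1/2] = -2*t**3*cos(3*t) - t**2*cos(3*t)/2 - 2*t*cos(3*t)/3 + cos(3*t), which equals G'(t).

G(t) = -2*t**3*sin(3*t)/3 - t**2*sin(3*t)/6 - 2*t**2*cos(3*t)/3 + 2*t*sin(3*t)/9 - t*cos(3*t)/9 + 10*sin(3*t)/27 + 2*cos(3*t)/27 + 1/2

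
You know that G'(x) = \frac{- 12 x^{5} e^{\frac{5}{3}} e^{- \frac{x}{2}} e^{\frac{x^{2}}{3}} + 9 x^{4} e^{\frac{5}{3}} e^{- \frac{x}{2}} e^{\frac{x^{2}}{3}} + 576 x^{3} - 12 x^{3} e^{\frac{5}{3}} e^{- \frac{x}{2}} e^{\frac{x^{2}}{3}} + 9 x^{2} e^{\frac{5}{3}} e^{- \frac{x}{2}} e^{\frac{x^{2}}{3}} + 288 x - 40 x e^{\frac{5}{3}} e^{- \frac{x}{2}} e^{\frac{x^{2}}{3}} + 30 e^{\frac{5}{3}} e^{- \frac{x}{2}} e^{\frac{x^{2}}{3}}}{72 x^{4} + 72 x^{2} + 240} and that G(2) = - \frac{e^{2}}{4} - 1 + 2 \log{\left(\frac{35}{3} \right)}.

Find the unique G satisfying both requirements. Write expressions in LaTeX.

The proposed G(x) is checked by its d/dx: the result must match the given G'(x).
A general antiderivative is - \frac{e^{\frac{x^{2}}{3} - \frac{x}{2} + \frac{5}{3}}}{4} + 2 \log{\left(\frac{x^{4}}{2} + \frac{x^{2}}{2} + \frac{5}{3} \right)} + C.
The condition gives C = - \frac{e^{2}}{4} - 1 + 2 \log{\left(\frac{35}{3} \right)} - (- \frac{e^{2}}{4} + 2 \log{\left(\frac{35}{3} \right)}) = -1.
So G(x) = - \frac{e^{\frac{x^{2}}{3} - \frac{x}{2} + \frac{5}{3}}}{4} + 2 \log{\left(\frac{x^{4}}{2} + \frac{x^{2}}{2} + \frac{5}{3} \right)} - 1.
Check: d/dx[- \frac{e^{\frac{x^{2}}{3} - \frac{x}{2} + \frac{5}{3}}}{4} + 2 \log{\left(\frac{x^{4}}{2} + \frac{x^{2}}{2} + \frac{5}{3} \right)} - 1] = \frac{- 12 x^{5} e^{\frac{5}{3}} e^{- \frac{x}{2}} e^{\frac{x^{2}}{3}} + 9 x^{4} e^{\frac{5}{3}} e^{- \frac{x}{2}} e^{\frac{x^{2}}{3}} + 576 x^{3} - 12 x^{3} e^{\frac{5}{3}} e^{- \frac{x}{2}} e^{\frac{x^{2}}{3}} + 9 x^{2} e^{\frac{5}{3}} e^{- \frac{x}{2}} e^{\frac{x^{2}}{3}} + 288 x - 40 x e^{\frac{5}{3}} e^{- \frac{x}{2}} e^{\frac{x^{2}}{3}} + 30 e^{\frac{5}{3}} e^{- \frac{x}{2}} e^{\frac{x^{2}}{3}}}{72 x^{4} + 72 x^{2} + 240} = G'(x).

G(x) = - \frac{e^{\frac{x^{2}}{3} - \frac{x}{2} + \frac{5}{3}}}{4} + 2 \log{\left(\frac{x^{4}}{2} + \frac{x^{2}}{2} + \frac{5}{3} \right)} - 1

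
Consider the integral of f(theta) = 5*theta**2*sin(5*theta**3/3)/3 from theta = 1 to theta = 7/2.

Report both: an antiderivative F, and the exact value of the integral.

Antiderivative: F(theta) = -cos(5*theta**3/3)/3; value = cos(5/3)/3 - cos(1715/24)/3

The substitution u = 5*theta**3/3 works: f is exactly (dF/du)*(du/dtheta) for that inner function.
F(theta) = -cos(5*theta**3/3)/3 is an antiderivative of f.
Check: d/dtheta[-cos(5*theta**3/3)/3] = 5*theta**2*sin(5*theta**3/3)/3 = f(theta).
F(7/2) = -cos(1715/24)/3; F(1) = -cos(5/3)/3.
Integral = F(7/2) - F(1) = cos(5/3)/3 - cos(1715/24)/3.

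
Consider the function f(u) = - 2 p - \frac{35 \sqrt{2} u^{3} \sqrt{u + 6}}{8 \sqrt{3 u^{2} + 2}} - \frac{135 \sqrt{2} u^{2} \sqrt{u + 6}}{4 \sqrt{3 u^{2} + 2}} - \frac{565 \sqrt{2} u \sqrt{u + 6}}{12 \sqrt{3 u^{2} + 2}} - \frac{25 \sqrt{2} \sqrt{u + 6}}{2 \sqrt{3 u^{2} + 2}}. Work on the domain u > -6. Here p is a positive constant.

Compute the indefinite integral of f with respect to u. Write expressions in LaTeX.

F(u) = \frac{- 24 p u - 5 \sqrt{2} \left(u + 6\right)^{\frac{5}{2}} \sqrt{3 u^{2} + 2}}{12} + C

The integrand splits into summands that can be handled one at a time.
Check: d/du[\frac{- 24 p u - 5 \sqrt{2} \left(u + 6\right)^{\frac{5}{2}} \sqrt{3 u^{2} + 2}}{12}] = \frac{- 48 p \sqrt{3 u^{2} + 2} - 105 \sqrt{2} u^{3} \sqrt{u + 6} - 810 \sqrt{2} u^{2} \sqrt{u + 6} - 1130 \sqrt{2} u \sqrt{u + 6} - 300 \sqrt{2} \sqrt{u + 6}}{24 \sqrt{3 u^{2} + 2}}, which equals f(u).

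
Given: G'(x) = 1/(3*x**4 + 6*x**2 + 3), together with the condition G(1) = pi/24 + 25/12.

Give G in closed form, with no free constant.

G(x) = x/(6*x**2 + 6) + atan(x)/6 + 2

Any candidate G(x) must reproduce the stated G'(x) exactly.
A general antiderivative is x/(6*x**2 + 6) + atan(x)/6 + C.
The condition gives C = pi/24 + 25/12 - (1/12 + pi/24) = 2.
So G(x) = x/(6*x**2 + 6) + atan(x)/6 + 2.
Check: d/dx[x/(6*x**2 + 6) + atan(x)/6 + 2] = 1/(3*x**4 + 6*x**2 + 3) = G'(x).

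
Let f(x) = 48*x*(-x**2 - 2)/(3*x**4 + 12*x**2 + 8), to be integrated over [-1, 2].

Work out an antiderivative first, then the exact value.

The substitution u = x**4/2 + 2*x**2 + 4/3 works: f is exactly (dF/du)*(du/dx) for that inner function.
F(x) = -4*log(x**4/2 + 2*x**2 + 4/3) is an antiderivative of f.
Check: d/dx[-4*log(x**4/2 + 2*x**2 + 4/3)] = (-48*x**3 - 96*x)/(3*x**4 + 12*x**2 + 8), which equals f(x).
F(2) = -4*log(52/3); F(-1) = -4*log(23/6).
Integral = F(2) - F(-1) = -4*log(52/3) + 4*log(23/6).

Antiderivative: F(x) = -4*log(x**4/2 + 2*x**2 + 4/3); value = -4*log(52/3) + 4*log(23/6)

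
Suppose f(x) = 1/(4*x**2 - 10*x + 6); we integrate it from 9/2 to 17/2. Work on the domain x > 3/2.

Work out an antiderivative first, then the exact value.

The denominator factors as 2*(x - 1)*(2*x - 3); partial fractions split f into directly integrable pieces: 1/(2*x - 3) - 1/(2*(x - 1)).
F(x) = -(-log(x - 3/2) + log(x - 1))/2 is an antiderivative of f.
Check: d/dx[-(-log(x - 3/2) + log(x - 1))/2] = 1/(4*x**2 - 10*x + 6) = f(x).
F(17/2) = -log(15/2)/2 + log(7)/2; F(9/2) = -log(7/2)/2 + log(3)/2.
Integral = F(17/2) - F(9/2) = -log(15/2)/2 - log(3)/2 + log(7/2)/2 + log(7)/2.

Antiderivative: F(x) = -(-log(x - 3/2) + log(x - 1))/2; value = -log(15/2)/2 - log(3)/2 + log(7/2)/2 + log(7)/2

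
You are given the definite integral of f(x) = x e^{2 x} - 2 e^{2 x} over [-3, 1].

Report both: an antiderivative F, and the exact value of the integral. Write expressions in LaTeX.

Recognize the product-rule pattern: f = u'v + uv' with u = \frac{x}{2} - \frac{5}{4}, v = e^{2 x}, so integration by parts undoes it.
F(x) = \frac{x e^{2 x}}{2} - \frac{5 e^{2 x}}{4} is an antiderivative of f.
Check: d/dx[\frac{x e^{2 x}}{2} - \frac{5 e^{2 x}}{4}] = x e^{2 x} - 2 e^{2 x} = f(x).
F(1) = - \frac{3 e^{2}}{4}; F(-3) = - \frac{11}{4 e^{6}}.
Integral = F(1) - F(-3) = - \frac{3 e^{2}}{4} + \frac{11}{4 e^{6}}.

Antiderivative: F(x) = \frac{x e^{2 x}}{2} - \frac{5 e^{2 x}}{4}; value = - \frac{3 e^{2}}{4} + \frac{11}{4 e^{6}}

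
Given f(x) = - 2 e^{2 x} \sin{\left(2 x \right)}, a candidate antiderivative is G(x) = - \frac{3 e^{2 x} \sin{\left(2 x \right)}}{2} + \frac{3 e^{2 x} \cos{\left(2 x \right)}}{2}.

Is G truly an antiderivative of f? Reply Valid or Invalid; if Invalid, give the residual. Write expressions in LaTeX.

Invalid: d/dx[G] - f = - 4 e^{2 x} \sin{\left(2 x \right)}, which is not 0.

d/dx[G] = - 6 e^{2 x} \sin{\left(2 x \right)}
d/dx[G] - f(x) = - 4 e^{2 x} \sin{\left(2 x \right)} != 0.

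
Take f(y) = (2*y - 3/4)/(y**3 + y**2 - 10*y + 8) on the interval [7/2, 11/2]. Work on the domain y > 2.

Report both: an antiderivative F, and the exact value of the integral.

Factor the denominator (4*(y - 2)*(y - 1)*(y + 4)) and decompose: f = -7/(24*(y + 4)) - 1/(4*(y - 1)) + 13/(24*(y - 2)); each piece integrates to a log, atan, or power term.
F(y) = (13*log(y - 2) - 6*log(y - 1) - 7*log(y + 4))/24 is an antiderivative of f.
Check: d/dy[(13*log(y - 2) - 6*log(y - 1) - 7*log(y + 4))/24] = (8*y - 3)/(4*y**3 + 4*y**2 - 40*y + 32), which equals f(y).
F(11/2) = -7*log(19/2)/24 - log(9/2)/4 + 13*log(7/2)/24; F(7/2) = -7*log(15/2)/24 - log(5/2)/4 + 13*log(3/2)/24.
Integral = F(11/2) - F(7/2) = -7*log(19/2)/24 - log(9/2)/4 - 13*log(3/2)/24 + log(5/2)/4 + 7*log(15/2)/24 + 13*log(7/2)/24.

Antiderivative: F(y) = (13*log(y - 2) - 6*log(y - 1) - 7*log(y + 4))/24; value = -7*log(19/2)/24 - log(9/2)/4 - 13*log(3/2)/24 + log(5/2)/4 + 7*log(15/2)/24 + 13*log(7/2)/24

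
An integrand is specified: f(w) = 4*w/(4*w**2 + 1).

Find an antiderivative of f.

An antiderivative is F(w) = log(4*w**2 + 1)/2.

f matches the chain-rule pattern g'(h)*h' with inner function h(w) = 4*w**2 + 1; substituting u = h(w) collapses the integral.
Check: d/dw[log(4*w**2 + 1)/2] = 4*w/(4*w**2 + 1) = f(w).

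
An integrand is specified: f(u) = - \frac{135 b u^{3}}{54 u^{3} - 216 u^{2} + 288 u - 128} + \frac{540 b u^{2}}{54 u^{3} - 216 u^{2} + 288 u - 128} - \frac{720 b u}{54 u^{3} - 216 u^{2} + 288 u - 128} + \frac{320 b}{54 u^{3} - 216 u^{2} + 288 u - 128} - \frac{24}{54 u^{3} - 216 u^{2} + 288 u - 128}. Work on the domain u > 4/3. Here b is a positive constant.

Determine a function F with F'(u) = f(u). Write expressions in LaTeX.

An antiderivative is F(u) = - \frac{5 b u}{2} + \frac{2}{9 u^{2} - 24 u + 16}.

The integrand splits into summands that can be handled one at a time.
Check: d/du[- \frac{5 b u}{2} + \frac{2}{9 u^{2} - 24 u + 16}] = \frac{- 135 b u^{3} + 540 b u^{2} - 720 b u + 320 b - 24}{54 u^{3} - 216 u^{2} + 288 u - 128}, which equals f(u).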